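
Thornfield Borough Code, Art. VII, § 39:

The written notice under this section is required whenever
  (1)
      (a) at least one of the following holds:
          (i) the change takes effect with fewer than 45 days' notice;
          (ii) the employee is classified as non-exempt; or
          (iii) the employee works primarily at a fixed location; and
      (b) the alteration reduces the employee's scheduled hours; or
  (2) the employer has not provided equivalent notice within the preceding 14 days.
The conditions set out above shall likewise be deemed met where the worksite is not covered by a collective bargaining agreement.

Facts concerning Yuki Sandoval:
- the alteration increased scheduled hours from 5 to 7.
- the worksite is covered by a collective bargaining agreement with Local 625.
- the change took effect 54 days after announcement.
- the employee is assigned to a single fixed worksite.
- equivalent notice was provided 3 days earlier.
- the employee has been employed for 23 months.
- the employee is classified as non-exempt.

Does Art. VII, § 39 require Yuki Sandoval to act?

No — not required.

(i) < 45 days' notice — not satisfied.
(ii) non-exempt — satisfied.
(iii) fixed location — holds.
(a) = F OR T OR T = true.
(b) hours reduced — not met.
(1): T AND F → false.
(2) no recent notice — not met.
So Overall is not satisfied (F OR F).
Exception (no CBA) — not satisfied.
Result: main false OR exception false → false.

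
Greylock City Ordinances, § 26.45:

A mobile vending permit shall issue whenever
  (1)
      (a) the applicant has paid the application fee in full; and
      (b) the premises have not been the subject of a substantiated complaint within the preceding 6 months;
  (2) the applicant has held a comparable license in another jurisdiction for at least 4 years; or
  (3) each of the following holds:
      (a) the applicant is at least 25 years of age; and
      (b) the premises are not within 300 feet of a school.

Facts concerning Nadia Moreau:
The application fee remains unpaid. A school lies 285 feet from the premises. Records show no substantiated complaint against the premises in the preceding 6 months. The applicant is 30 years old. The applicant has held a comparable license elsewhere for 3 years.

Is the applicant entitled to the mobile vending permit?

No — denied.

(a) fee paid — fails.
(b) no complaint in 6 mo. — satisfied.
(1) = F AND T = false.
(2) prior license ≥ 4 yr — not met.
(a) age ≥ 25 — holds.
(b) ≥300 ft from school — not met.
So (3) is not satisfied (T AND F).
So Overall is not satisfied (F OR F OR F).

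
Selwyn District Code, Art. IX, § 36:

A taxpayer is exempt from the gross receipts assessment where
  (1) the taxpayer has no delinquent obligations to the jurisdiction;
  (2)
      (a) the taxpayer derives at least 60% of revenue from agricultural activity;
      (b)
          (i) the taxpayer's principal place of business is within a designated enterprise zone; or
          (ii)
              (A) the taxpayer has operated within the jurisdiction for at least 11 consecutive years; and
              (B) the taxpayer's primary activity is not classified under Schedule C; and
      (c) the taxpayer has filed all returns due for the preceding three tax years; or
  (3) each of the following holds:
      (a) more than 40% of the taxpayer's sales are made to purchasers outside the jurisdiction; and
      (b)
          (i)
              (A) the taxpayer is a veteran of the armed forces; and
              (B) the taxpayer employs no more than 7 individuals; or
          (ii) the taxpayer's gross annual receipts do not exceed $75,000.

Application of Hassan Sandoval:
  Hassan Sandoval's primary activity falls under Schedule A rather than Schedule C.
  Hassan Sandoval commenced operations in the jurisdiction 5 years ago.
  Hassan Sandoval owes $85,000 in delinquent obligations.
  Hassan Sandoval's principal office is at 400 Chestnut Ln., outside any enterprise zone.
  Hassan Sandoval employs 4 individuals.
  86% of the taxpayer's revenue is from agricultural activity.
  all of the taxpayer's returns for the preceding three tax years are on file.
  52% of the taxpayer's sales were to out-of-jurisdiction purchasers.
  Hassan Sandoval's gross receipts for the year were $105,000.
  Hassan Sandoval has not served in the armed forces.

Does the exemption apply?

No — not exempt.

(1) no delinquency — fails.
(a) ≥60% agricultural — satisfied.
(i) in enterprise zone — not met.
(A) ≥ 11 yrs in jurisdiction — fails.
(B) not (Schedule C activity) — holds.
(ii): F AND T → false.
(b): F OR F → false.
(c) returns current — satisfied.
(2) = T AND F AND T = false.
(a) >40% out-of-jur. sales — holds.
(A) veteran — not satisfied.
(B) ≤ 7 employees — holds.
(i): F AND T → false.
(ii) receipts ≤ $75,000 — not satisfied.
(b): F OR F → false.
(3) = T AND F = false.
So Overall is not satisfied (F OR F OR F).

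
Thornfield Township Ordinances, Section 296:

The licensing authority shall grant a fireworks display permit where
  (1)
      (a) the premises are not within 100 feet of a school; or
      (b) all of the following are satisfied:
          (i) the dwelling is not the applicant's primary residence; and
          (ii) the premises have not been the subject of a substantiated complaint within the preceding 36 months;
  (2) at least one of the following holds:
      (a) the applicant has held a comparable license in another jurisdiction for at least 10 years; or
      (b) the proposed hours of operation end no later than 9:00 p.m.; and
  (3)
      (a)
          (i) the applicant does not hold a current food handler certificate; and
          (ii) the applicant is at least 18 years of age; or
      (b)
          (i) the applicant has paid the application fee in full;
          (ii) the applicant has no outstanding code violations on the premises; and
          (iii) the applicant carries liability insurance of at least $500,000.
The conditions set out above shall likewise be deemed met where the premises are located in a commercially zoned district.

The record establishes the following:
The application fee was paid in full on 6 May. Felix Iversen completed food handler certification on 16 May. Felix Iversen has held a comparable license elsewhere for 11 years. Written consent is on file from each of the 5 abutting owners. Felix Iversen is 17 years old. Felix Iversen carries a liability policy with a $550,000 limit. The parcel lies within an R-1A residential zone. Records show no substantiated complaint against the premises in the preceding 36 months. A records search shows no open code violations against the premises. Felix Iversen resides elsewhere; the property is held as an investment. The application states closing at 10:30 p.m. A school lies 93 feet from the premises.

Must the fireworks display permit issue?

Yes — granted.

(a) ≥100 ft from school — not met.
(i) not (primary residence) — satisfied.
(ii) no complaint in 36 mo. — met.
So (b) is satisfied (T AND T).
(1) = F OR T = true.
(a) prior license ≥ 10 yr — met.
(b) closes by 9 p.m. — not met.
(2) = T OR F = true.
(i) not (food handler cert.) — not met.
(ii) age ≥ 18 — not met.
(a) = F AND F = false.
(i) fee paid — satisfied.
(ii) no code violations — holds.
(iii) insurance ≥ $500,000 — met.
(b): T AND T AND T → true.
(3) = F OR T = true.
Overall = T AND T AND T = true.
Exception (commercially zoned) — not satisfied.
Result: main true OR exception false → true.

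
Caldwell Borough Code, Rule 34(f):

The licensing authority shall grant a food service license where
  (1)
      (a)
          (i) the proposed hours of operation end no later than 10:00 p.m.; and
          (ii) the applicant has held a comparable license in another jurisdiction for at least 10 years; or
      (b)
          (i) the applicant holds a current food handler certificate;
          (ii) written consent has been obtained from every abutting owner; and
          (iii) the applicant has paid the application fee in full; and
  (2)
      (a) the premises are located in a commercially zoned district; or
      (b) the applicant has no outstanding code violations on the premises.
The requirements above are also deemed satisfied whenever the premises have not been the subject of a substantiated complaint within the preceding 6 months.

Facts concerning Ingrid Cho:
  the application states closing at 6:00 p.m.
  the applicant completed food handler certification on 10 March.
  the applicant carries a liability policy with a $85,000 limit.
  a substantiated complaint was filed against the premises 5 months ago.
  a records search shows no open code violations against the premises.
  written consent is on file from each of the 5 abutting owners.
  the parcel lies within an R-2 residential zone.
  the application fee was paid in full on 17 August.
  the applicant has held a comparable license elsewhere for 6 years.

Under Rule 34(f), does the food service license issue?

Yes — granted.

(i) closes by 10 p.m. — met.
(ii) prior license ≥ 10 yr — not satisfied.
So (a) is not satisfied (T AND F).
(i) food handler cert. — holds.
(ii) all abutters consent — met.
(iii) fee paid — satisfied.
(b): T AND T AND T → true.
(1): F OR T → true.
(a) commercially zoned — fails.
(b) no code violations — met.
(2) = F OR T = true.
Overall: T AND T → true.
Exception (no complaint in 6 mo.) — not satisfied.
Result: main true OR exception false → true.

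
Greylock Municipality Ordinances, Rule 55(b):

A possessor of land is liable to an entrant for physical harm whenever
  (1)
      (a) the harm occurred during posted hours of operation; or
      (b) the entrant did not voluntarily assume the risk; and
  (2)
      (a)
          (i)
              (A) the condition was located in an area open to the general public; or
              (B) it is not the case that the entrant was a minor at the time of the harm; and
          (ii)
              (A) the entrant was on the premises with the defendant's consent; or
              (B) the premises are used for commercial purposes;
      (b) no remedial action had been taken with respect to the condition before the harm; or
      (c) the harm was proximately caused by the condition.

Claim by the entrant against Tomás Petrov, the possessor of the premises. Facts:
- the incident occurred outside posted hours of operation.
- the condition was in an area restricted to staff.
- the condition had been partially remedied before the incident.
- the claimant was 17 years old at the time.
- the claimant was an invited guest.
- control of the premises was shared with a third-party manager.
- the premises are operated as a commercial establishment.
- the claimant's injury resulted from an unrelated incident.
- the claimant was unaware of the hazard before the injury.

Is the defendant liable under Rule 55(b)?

No — not liable.

(a) during posted hours — fails.
(b) no assumed risk — holds.
(1): F OR T → true.
(A) public area — fails.
(B) not (entrant a minor) — not met.
(i) = F OR F = false.
(A) consent to enter — satisfied.
(B) commercial use — met.
(ii) = T OR T = true.
(a) = F AND T = false.
(b) no remedial action — not satisfied.
(c) proximate cause — not met.
(2): F OR F OR F → false.
Overall = T AND F = false.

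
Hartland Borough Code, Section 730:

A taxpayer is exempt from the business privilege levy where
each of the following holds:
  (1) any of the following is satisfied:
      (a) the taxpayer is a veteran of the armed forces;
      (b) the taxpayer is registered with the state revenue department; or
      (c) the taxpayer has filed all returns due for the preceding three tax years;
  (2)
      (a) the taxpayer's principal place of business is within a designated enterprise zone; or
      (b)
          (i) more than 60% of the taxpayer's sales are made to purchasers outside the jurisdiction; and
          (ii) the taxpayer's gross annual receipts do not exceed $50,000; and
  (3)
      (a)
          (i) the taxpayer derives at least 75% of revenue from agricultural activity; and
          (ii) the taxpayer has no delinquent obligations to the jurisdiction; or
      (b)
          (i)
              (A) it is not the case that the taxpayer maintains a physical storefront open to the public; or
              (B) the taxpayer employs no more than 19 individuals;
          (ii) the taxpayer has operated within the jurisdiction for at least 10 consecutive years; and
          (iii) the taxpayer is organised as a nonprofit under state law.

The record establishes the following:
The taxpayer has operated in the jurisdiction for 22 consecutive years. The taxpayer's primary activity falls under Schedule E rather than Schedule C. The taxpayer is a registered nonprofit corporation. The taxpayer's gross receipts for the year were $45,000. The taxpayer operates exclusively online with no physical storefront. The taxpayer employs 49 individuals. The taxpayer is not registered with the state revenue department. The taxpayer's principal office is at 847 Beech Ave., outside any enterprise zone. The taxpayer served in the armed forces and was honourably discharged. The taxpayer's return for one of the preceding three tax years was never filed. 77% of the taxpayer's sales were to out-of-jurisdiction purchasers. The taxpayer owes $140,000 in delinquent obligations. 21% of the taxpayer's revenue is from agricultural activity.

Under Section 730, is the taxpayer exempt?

(a) veteran — satisfied.
(b) state-registered — not met.
(c) returns current — fails.
So (1) is satisfied (T OR F OR F).
(a) in enterprise zone — fails.
(i) >60% out-of-jur. sales — satisfied.
(ii) receipts ≤ $50,000 — holds.
(b) = T AND T = true.
(2) = F OR T = true.
(i) ≥75% agricultural — not met.
(ii) no delinquency — not satisfied.
(a) = F AND F = false.
(A) not (has storefront) — holds.
(B) ≤ 19 employees — not satisfied.
(i): T OR F → true.
(ii) ≥ 10 yrs in jurisdiction — met.
(iii) nonprofit — met.
So (b) is satisfied (T AND T AND T).
(3) = F OR T = true.
So Overall is satisfied (T AND T AND T).

Yes — exempt.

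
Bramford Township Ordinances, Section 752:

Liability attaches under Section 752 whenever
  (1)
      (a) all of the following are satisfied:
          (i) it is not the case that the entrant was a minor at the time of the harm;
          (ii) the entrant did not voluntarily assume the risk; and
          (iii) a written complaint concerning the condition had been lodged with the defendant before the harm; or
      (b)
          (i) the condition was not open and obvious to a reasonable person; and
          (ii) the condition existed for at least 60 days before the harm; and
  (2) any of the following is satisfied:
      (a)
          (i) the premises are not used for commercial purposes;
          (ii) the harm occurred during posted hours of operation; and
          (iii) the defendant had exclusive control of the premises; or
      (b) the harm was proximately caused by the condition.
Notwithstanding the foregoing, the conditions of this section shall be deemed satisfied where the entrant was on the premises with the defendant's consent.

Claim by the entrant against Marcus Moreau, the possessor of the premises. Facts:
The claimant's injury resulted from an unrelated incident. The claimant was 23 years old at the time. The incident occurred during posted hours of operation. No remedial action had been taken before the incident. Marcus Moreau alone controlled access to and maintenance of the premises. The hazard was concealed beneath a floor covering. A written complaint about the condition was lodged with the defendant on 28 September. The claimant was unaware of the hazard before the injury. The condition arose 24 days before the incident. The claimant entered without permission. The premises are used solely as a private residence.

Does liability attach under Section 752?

(i) not (entrant a minor) — holds.
(ii) no assumed risk — satisfied.
(iii) complaint lodged — satisfied.
(a) = T AND T AND T = true.
(i) not open/obvious — met.
(ii) condition ≥60 days old — not satisfied.
So (b) is not satisfied (T AND F).
(1): T OR F → true.
(i) not (commercial use) — satisfied.
(ii) during posted hours — satisfied.
(iii) exclusive control — holds.
(a): T AND T AND T → true.
(b) proximate cause — fails.
So (2) is satisfied (T OR F).
Overall = T AND T = true.
Exception (consent to enter) — not satisfied.
Result: main true OR exception false → true.

Yes — liable.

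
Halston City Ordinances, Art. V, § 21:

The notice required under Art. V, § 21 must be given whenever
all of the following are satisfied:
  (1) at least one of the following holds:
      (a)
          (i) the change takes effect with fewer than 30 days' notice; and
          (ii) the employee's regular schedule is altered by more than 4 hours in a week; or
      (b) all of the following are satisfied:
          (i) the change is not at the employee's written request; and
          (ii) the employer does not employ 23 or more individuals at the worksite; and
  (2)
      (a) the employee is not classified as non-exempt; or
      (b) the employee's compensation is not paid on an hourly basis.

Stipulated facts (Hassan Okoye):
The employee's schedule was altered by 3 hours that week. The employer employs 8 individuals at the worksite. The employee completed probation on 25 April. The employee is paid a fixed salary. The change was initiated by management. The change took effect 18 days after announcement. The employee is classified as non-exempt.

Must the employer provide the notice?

Yes — required.

(i) < 30 days' notice — satisfied.
(ii) schedule shift > 4h — fails.
(a) = T AND F = false.
(i) not employee-requested — met.
(ii) not (≥ 23 at site) — holds.
(b) = T AND T = true.
(1): F OR T → true.
(a) not (non-exempt) — not satisfied.
(b) not (hourly-paid) — met.
(2): F OR T → true.
Overall: T AND T → true.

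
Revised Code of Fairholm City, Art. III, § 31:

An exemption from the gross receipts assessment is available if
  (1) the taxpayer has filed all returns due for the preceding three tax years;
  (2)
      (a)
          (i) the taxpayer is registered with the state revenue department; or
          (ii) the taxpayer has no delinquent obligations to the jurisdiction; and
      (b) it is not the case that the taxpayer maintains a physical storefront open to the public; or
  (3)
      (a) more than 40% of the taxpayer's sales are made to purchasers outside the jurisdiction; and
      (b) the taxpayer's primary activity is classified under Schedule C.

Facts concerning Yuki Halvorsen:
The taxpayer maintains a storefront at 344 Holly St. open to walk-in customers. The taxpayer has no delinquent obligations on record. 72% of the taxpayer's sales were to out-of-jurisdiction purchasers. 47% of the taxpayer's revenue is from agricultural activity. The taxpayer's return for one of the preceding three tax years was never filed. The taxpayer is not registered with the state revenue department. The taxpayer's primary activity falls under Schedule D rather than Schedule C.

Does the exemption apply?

No — not exempt.

(1) returns current — fails.
(i) state-registered — fails.
(ii) no delinquency — met.
So (a) is satisfied (F OR T).
(b) not (has storefront) — not satisfied.
(2): T AND F → false.
(a) >40% out-of-jur. sales — satisfied.
(b) Schedule C activity — not met.
(3) = T AND F = false.
Overall = F OR F OR F = false.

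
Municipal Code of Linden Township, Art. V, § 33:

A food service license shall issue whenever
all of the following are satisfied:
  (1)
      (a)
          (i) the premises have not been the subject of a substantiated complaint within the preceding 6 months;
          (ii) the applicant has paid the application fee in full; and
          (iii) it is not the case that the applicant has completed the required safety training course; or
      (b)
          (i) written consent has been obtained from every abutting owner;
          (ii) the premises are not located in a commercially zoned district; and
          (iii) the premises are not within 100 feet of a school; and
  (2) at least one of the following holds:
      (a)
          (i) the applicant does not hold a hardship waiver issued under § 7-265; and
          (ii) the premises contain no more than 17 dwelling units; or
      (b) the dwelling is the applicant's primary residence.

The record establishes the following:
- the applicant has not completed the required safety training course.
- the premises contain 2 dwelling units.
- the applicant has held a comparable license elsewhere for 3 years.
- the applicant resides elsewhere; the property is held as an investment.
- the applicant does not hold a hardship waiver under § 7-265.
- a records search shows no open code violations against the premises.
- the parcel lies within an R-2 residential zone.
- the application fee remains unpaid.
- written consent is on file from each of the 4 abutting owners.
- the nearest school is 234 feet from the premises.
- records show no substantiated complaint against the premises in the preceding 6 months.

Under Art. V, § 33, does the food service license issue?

Yes — granted.

(i) no complaint in 6 mo. — met.
(ii) fee paid — not met.
(iii) not (safety training) — satisfied.
So (a) is not satisfied (T AND F AND T).
(i) all abutters consent — met.
(ii) not (commercially zoned) — satisfied.
(iii) ≥100 ft from school — satisfied.
(b) = T AND T AND T = true.
(1) = F OR T = true.
(i) not (hardship waiver) — met.
(ii) ≤ 17 units — met.
So (a) is satisfied (T AND T).
(b) primary residence — not satisfied.
(2): T OR F → true.
So Overall is satisfied (T AND T).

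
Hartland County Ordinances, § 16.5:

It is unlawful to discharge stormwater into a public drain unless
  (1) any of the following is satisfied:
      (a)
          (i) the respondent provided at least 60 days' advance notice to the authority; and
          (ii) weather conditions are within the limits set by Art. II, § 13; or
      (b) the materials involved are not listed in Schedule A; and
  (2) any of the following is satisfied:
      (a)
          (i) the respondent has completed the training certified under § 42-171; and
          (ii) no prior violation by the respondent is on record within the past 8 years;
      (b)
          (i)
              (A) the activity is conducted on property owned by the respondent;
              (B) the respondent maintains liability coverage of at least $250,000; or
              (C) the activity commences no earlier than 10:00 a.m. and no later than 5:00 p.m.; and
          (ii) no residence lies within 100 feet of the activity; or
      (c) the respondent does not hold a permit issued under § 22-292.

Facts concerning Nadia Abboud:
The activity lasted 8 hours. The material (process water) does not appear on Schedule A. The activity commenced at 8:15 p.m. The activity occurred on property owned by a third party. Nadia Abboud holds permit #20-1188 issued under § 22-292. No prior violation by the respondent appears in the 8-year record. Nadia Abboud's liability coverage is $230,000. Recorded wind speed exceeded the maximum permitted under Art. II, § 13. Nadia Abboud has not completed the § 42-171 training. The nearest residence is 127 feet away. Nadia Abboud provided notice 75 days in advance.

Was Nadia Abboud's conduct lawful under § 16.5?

(i) ≥60 days' notice — met.
(ii) weather ok — not satisfied.
So (a) is not satisfied (T AND F).
(b) not (Schedule A material) — met.
So (1) is satisfied (F OR T).
(i) training certified — not satisfied.
(ii) no prior violation — met.
(a): F AND T → false.
(A) own property — not met.
(B) coverage ≥ $250,000 — fails.
(C) start within hours — not met.
So (i) is not satisfied (F OR F OR F).
(ii) no residence in 100 ft — satisfied.
(b) = F AND T = false.
(c) not (holds permit) — not met.
So (2) is not satisfied (F OR F OR F).
Overall: T AND F → false.

No — unlawful.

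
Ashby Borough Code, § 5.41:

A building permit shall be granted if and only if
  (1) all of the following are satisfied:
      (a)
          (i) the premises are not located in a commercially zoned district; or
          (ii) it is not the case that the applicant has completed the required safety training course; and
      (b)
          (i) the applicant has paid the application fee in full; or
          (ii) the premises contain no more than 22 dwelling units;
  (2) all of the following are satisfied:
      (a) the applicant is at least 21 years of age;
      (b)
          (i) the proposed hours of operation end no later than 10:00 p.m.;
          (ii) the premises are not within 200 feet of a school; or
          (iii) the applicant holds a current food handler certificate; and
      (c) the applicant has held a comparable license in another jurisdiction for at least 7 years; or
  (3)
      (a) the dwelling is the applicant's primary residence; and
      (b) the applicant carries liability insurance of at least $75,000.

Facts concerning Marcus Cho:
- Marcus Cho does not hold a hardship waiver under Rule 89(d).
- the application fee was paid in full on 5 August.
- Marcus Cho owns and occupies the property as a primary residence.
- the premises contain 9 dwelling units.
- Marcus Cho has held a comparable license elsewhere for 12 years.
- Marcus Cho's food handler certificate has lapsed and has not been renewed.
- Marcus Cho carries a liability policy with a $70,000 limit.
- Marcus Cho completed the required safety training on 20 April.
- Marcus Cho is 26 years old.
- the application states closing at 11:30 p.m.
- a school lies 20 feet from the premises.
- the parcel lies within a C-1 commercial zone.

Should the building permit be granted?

No — denied.

(i) not (commercially zoned) — not met.
(ii) not (safety training) — not met.
(a): F OR F → false.
(i) fee paid — met.
(ii) ≤ 22 units — satisfied.
(b) = T OR T = true.
(1) = F AND T = false.
(a) age ≥ 21 — met.
(i) closes by 10 p.m. — fails.
(ii) ≥200 ft from school — not satisfied.
(iii) food handler cert. — not met.
(b) = F OR F OR F = false.
(c) prior license ≥ 7 yr — holds.
(2): T AND F AND T → false.
(a) primary residence — met.
(b) insurance ≥ $75,000 — fails.
(3) = T AND F = false.
So Overall is not satisfied (F OR F OR F).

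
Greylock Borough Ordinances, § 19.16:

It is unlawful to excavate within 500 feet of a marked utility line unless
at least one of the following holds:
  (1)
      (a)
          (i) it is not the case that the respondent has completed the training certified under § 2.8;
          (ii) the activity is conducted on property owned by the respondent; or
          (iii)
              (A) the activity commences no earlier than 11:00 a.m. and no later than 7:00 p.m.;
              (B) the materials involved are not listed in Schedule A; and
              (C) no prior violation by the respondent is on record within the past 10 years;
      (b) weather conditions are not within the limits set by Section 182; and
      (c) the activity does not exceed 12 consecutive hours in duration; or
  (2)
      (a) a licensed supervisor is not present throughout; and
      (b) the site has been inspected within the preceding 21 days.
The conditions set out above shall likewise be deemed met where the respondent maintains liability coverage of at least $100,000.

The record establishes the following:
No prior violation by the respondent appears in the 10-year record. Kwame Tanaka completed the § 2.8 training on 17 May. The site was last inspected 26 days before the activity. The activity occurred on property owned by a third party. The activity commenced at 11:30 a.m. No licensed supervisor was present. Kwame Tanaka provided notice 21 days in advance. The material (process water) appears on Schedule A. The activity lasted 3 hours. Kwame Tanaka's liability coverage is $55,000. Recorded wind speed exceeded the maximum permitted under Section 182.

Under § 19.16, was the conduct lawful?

No — unlawful.

(i) not (training certified) — not satisfied.
(ii) own property — not met.
(A) start within hours — holds.
(B) not (Schedule A material) — fails.
(C) no prior violation — holds.
(iii): T AND F AND T → false.
(a): F OR F OR F → false.
(b) not (weather ok) — holds.
(c) ≤ 12 hrs duration — met.
(1): F AND T AND T → false.
(a) not (supervisor present) — holds.
(b) site inspected — not satisfied.
(2): T AND F → false.
Overall: F OR F → false.
Exception (coverage ≥ $100,000) — not satisfied.
Result: main false OR exception false → false.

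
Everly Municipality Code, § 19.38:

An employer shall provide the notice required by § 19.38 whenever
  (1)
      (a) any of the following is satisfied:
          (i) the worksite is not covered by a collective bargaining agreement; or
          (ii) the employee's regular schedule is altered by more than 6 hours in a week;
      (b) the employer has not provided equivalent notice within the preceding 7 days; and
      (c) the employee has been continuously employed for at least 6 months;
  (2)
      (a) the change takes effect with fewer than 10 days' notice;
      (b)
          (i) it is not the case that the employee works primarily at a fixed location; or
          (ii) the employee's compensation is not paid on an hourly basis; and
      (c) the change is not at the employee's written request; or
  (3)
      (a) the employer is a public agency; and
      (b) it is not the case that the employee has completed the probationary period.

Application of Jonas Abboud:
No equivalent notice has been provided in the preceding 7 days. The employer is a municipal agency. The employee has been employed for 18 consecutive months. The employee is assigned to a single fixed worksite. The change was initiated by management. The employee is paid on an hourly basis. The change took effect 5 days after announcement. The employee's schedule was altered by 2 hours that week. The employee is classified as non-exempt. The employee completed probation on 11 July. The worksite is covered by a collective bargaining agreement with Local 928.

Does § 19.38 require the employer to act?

(i) no CBA — fails.
(ii) schedule shift > 6h — fails.
(a): F OR F → false.
(b) no recent notice — met.
(c) tenure ≥ 6 mo. — holds.
(1) = F AND T AND T = false.
(a) < 10 days' notice — holds.
(i) not (fixed location) — not met.
(ii) not (hourly-paid) — fails.
So (b) is not satisfied (F OR F).
(c) not employee-requested — satisfied.
So (2) is not satisfied (T AND F AND T).
(a) public agency — met.
(b) not (past probation) — not satisfied.
So (3) is not satisfied (T AND F).
Overall = F OR F OR F = false.

No — not required.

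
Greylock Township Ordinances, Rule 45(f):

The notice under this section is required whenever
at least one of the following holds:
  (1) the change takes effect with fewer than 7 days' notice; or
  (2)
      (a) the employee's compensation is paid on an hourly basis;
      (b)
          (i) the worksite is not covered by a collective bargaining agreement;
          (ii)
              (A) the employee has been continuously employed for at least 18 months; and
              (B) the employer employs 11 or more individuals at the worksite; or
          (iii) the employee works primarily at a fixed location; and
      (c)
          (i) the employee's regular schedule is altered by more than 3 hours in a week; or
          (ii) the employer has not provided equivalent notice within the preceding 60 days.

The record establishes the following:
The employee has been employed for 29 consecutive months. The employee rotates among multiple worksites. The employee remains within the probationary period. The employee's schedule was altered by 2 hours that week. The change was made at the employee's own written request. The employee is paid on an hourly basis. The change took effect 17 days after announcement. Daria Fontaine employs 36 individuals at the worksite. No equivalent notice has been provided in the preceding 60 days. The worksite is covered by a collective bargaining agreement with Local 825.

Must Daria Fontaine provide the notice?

(1) < 7 days' notice — fails.
(a) hourly-paid — holds.
(i) no CBA — not met.
(A) tenure ≥ 18 mo. — holds.
(B) ≥ 11 at site — holds.
(ii) = T AND T = true.
(iii) fixed location — not satisfied.
So (b) is satisfied (F OR T OR F).
(i) schedule shift > 3h — not met.
(ii) no recent notice — holds.
(c) = F OR T = true.
(2): T AND T AND T → true.
So Overall is satisfied (F OR T).

Yes — required.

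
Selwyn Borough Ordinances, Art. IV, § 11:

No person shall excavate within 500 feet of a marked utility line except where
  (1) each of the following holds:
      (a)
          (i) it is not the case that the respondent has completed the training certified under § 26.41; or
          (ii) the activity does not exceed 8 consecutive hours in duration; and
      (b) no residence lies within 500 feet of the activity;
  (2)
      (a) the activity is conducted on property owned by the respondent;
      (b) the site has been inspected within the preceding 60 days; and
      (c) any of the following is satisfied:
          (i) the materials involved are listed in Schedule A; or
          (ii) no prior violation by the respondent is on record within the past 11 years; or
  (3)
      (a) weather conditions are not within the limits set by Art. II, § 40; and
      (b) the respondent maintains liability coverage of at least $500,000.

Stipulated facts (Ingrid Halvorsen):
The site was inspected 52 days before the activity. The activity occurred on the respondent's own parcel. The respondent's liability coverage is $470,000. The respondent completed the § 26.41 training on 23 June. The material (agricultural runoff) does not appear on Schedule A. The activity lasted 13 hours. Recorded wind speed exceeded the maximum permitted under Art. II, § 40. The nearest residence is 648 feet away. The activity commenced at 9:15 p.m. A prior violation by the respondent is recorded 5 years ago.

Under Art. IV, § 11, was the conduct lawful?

(i) not (training certified) — fails.
(ii) ≤ 8 hrs duration — not satisfied.
(a) = F OR F = false.
(b) no residence in 500 ft — satisfied.
(1) = F AND T = false.
(a) own property — holds.
(b) site inspected — holds.
(i) Schedule A material — not met.
(ii) no prior violation — fails.
(c) = F OR F = false.
(2): T AND T AND F → false.
(a) not (weather ok) — met.
(b) coverage ≥ $500,000 — fails.
So (3) is not satisfied (T AND F).
So Overall is not satisfied (F OR F OR F).

No — unlawful.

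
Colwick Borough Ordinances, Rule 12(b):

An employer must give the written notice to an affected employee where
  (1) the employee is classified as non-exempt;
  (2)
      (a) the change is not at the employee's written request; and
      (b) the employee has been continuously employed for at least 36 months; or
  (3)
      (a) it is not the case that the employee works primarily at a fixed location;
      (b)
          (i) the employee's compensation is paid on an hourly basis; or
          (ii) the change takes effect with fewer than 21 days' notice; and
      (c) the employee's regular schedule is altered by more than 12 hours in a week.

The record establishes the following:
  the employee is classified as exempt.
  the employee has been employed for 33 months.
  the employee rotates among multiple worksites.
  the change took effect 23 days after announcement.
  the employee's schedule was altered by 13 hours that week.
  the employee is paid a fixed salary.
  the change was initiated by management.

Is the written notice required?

No — not required.

(1) non-exempt — not met.
(a) not employee-requested — satisfied.
(b) tenure ≥ 36 mo. — not satisfied.
So (2) is not satisfied (T AND F).
(a) not (fixed location) — satisfied.
(i) hourly-paid — not met.
(ii) < 21 days' notice — not satisfied.
(b) = F OR F = false.
(c) schedule shift > 12h — holds.
(3): T AND F AND T → false.
Overall = F OR F OR F = false.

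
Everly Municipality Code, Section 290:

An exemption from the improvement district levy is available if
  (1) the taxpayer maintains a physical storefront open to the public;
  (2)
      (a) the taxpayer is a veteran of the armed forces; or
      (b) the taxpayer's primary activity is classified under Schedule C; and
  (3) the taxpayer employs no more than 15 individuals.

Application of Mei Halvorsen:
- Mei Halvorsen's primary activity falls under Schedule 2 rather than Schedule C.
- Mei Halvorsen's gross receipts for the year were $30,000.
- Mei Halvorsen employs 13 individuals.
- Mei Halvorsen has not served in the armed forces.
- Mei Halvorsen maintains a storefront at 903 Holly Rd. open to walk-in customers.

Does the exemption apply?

No — not exempt.

(1) has storefront — satisfied.
(a) veteran — not met.
(b) Schedule C activity — not met.
So (2) is not satisfied (F OR F).
(3) ≤ 15 employees — met.
Overall: T AND F AND T → false.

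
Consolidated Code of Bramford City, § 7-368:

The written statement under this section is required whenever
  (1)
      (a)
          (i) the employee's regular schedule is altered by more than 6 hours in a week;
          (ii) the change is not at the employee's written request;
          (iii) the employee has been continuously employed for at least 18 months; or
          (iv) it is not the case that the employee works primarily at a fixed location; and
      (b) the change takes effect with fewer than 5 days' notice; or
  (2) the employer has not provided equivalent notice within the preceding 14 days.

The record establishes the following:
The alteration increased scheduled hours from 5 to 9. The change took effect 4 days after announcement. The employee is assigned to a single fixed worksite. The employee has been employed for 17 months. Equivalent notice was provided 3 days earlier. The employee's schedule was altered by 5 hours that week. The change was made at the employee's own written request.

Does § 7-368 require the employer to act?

No — not required.

(i) schedule shift > 6h — fails.
(ii) not employee-requested — not met.
(iii) tenure ≥ 18 mo. — fails.
(iv) not (fixed location) — not satisfied.
(a) = F OR F OR F OR F = false.
(b) < 5 days' notice — satisfied.
So (1) is not satisfied (F AND T).
(2) no recent notice — fails.
So Overall is not satisfied (F OR F).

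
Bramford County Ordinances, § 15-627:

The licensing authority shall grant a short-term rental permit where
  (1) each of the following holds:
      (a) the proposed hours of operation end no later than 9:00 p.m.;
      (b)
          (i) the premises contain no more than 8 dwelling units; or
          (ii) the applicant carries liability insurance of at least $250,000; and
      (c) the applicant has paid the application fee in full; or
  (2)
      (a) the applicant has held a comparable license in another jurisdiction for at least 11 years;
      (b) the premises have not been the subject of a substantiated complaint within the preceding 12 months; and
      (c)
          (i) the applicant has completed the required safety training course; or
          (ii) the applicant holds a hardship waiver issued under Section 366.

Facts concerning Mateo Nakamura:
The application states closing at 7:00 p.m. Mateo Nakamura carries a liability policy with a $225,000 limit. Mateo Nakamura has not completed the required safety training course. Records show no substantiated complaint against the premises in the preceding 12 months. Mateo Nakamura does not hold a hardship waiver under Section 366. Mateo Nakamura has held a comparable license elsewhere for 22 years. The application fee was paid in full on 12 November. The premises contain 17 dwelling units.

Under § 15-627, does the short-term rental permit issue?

(a) closes by 9 p.m. — holds.
(i) ≤ 8 units — not met.
(ii) insurance ≥ $250,000 — fails.
(b) = F OR F = false.
(c) fee paid — satisfied.
(1) = T AND F AND T = false.
(a) prior license ≥ 11 yr — met.
(b) no complaint in 12 mo. — holds.
(i) safety training — not satisfied.
(ii) hardship waiver — fails.
So (c) is not satisfied (F OR F).
(2) = T AND T AND F = false.
Overall: F OR F → false.

No — denied.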